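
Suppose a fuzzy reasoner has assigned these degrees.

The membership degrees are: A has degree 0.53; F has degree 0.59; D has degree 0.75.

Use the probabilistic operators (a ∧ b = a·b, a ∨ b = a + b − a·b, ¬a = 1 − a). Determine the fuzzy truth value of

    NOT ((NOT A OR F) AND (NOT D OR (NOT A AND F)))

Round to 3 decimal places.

0.642

NOT A = 1 − 0.5300 = 0.4700
NOT A OR F = a + b − a·b on (0.4700, 0.5900) = 0.7827
NOT D = 1 − 0.7500 = 0.2500
NOT A = 1 − 0.5300 = 0.4700
NOT A AND F = a·b on (0.4700, 0.5900) = 0.2773
NOT D OR (NOT A AND F) = a + b − a·b on (0.2500, 0.2773) = 0.4580
(NOT A OR F) AND (NOT D OR (NOT A AND F)) = a·b on (0.7827, 0.4580) = 0.3585
NOT ((NOT A OR F) AND (NOT D OR (NOT A AND F))) = 1 − 0.3585 = 0.6415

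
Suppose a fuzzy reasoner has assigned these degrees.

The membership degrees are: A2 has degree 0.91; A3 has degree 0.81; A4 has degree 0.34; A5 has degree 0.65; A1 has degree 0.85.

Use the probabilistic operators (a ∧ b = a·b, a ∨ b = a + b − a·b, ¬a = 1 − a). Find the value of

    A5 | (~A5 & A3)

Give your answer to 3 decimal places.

0.749

~A5 = 1 − 0.6500 = 0.3500
~A5 & A3 = a·b on (0.3500, 0.8100) = 0.2835
A5 | (~A5 & A3) = a + b − a·b on (0.6500, 0.2835) = 0.7492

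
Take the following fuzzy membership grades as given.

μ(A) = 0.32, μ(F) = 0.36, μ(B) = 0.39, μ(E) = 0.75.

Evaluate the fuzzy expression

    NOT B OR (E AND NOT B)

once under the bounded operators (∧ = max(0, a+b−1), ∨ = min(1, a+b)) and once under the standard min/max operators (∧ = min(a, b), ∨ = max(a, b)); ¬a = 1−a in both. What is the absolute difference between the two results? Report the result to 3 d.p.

Under bounded:
  NOT B = 1 − 0.39 = 0.61
  NOT B = 1 − 0.39 = 0.61
  E AND NOT B = max(0, a+b−1) on (0.75, 0.61) = 0.36
  NOT B OR (E AND NOT B) = min(1, a+b) on (0.61, 0.36) = 0.97
  → value = 0.9700
Under standard min/max:
  NOT B = 1 − 0.39 = 0.61
  NOT B = 1 − 0.39 = 0.61
  E AND NOT B = min(a, b) on (0.75, 0.61) = 0.61
  NOT B OR (E AND NOT B) = max(a, b) on (0.61, 0.61) = 0.61
  → value = 0.6100
|0.9700 − 0.6100| = 0.360

0.360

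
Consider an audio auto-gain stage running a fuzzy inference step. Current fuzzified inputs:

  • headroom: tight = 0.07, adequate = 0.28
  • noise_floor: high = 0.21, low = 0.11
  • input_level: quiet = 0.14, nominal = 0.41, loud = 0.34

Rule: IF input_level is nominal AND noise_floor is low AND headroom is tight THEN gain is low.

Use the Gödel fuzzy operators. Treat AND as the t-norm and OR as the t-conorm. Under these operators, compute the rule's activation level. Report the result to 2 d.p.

firing strength: nominal=0.41, low=0.11, tight=0.07; AND[min(a, b)] → w = 0.07

0.07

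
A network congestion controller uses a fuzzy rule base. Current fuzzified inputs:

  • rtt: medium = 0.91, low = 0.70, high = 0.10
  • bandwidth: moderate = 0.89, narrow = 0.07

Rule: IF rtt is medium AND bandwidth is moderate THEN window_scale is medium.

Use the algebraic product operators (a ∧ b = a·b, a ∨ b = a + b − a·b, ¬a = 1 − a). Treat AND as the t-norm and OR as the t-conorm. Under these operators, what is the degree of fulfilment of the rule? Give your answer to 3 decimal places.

firing strength: medium=0.91, moderate=0.89; AND[a·b] → w = 0.8099

0.810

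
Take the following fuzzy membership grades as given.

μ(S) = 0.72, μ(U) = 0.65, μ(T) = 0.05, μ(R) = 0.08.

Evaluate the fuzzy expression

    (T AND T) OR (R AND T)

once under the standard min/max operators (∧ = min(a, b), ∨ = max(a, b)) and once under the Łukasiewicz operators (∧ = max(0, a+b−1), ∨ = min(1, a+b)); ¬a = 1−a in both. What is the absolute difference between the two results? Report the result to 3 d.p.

Under standard min/max:
  T AND T = min(a, b) on (0.05, 0.05) = 0.05
  R AND T = min(a, b) on (0.08, 0.05) = 0.05
  (T AND T) OR (R AND T) = max(a, b) on (0.05, 0.05) = 0.05
  → value = 0.0500
Under Łukasiewicz:
  T AND T = max(0, a+b−1) on (0.05, 0.05) = 0.00
  R AND T = max(0, a+b−1) on (0.08, 0.05) = 0.00
  (T AND T) OR (R AND T) = min(1, a+b) on (0.00, 0.00) = 0.00
  → value = 0.0000
|0.0500 − 0.0000| = 0.050

0.050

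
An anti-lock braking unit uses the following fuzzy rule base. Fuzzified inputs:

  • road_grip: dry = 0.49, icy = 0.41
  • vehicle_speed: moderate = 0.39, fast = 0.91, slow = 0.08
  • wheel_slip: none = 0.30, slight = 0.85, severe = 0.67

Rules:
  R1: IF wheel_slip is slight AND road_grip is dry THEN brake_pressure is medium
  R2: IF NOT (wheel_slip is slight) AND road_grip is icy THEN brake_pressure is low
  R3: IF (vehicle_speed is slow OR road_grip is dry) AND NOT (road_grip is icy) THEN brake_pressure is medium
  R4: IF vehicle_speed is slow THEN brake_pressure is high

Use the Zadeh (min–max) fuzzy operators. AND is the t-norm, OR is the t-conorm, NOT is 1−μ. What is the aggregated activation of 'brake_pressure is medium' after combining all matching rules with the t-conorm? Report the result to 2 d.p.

0.49

R1: slight=0.85, dry=0.49; AND[min(a, b)] → w = 0.49
R2: ¬slight=1−0.85=0.15, icy=0.41; AND[min(a, b)] → w = 0.15
R3: (slow=0.08 OR dry=0.49) = 0.49; AND[min(a, b)] with ¬icy=1−0.41=0.59 → w = 0.49
R4: slow=0.08 → w = 0.08
Rules with consequent 'medium': {R1, R3} → strengths 0.49, 0.49
Aggregate via t-conorm [max(a, b)]: 0.49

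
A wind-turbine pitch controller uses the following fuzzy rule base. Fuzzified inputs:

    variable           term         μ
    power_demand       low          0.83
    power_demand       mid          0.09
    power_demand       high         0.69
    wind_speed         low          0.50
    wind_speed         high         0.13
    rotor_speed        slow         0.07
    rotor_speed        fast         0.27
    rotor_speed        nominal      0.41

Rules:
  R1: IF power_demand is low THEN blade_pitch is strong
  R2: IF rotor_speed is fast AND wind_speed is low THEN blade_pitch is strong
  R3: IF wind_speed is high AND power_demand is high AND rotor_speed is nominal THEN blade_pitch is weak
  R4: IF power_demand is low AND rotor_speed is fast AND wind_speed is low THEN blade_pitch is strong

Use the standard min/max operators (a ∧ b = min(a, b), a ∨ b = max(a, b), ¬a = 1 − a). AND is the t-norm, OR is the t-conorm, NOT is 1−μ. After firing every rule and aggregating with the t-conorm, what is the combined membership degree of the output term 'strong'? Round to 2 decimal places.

0.83

R1: low=0.83 → w = 0.83
R2: fast=0.27, low=0.50; AND[min(a, b)] → w = 0.27
R3: high=0.13, high=0.69, nominal=0.41; AND[min(a, b)] → w = 0.13
R4: low=0.83, fast=0.27, low=0.50; AND[min(a, b)] → w = 0.27
Rules with consequent 'strong': {R1, R2, R4} → strengths 0.83, 0.27, 0.27
Aggregate via t-conorm [max(a, b)]: 0.83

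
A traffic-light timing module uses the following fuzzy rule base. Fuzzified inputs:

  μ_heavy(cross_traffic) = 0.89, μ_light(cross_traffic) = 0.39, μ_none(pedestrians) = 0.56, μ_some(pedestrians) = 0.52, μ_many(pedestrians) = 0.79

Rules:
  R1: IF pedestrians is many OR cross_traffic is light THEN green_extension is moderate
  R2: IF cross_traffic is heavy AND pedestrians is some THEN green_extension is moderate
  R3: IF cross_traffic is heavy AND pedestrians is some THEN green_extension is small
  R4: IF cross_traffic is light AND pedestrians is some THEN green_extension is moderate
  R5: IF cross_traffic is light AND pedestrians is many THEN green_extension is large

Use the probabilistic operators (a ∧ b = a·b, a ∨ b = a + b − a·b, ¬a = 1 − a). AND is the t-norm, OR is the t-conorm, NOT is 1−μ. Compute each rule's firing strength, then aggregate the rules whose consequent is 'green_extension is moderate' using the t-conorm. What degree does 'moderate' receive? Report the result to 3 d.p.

R1: many=0.79, light=0.39; OR[a + b − a·b] → w = 0.8719
R2: heavy=0.89, some=0.52; AND[a·b] → w = 0.4628
R3: heavy=0.89, some=0.52; AND[a·b] → w = 0.4628
R4: light=0.39, some=0.52; AND[a·b] → w = 0.2028
R5: light=0.39, many=0.79; AND[a·b] → w = 0.3081
Rules with consequent 'moderate': {R1, R2, R4} → strengths 0.8719, 0.4628, 0.2028
Aggregate via t-conorm [a + b − a·b]: 0.9451

0.945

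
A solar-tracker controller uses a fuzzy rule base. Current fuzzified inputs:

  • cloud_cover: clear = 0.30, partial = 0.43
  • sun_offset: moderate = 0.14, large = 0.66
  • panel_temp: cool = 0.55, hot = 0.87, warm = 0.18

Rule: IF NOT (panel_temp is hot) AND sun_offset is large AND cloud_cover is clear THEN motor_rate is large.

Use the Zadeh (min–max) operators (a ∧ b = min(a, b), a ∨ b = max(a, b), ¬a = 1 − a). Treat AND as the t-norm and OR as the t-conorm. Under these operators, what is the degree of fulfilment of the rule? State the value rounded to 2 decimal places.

firing strength: ¬hot=1−0.87=0.13, large=0.66, clear=0.30; AND[min(a, b)] → w = 0.13

0.13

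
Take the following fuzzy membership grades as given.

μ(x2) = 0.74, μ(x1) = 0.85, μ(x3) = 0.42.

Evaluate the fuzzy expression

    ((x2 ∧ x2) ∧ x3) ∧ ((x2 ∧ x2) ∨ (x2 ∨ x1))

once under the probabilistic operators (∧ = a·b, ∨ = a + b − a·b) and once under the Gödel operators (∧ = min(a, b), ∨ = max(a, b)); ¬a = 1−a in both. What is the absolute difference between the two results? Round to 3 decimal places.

Under probabilistic:
  x2 ∧ x2 = a·b on (0.7400, 0.7400) = 0.5476
  (x2 ∧ x2) ∧ x3 = a·b on (0.5476, 0.4200) = 0.2300
  x2 ∧ x2 = a·b on (0.7400, 0.7400) = 0.5476
  x2 ∨ x1 = a + b − a·b on (0.7400, 0.8500) = 0.9610
  (x2 ∧ x2) ∨ (x2 ∨ x1) = a + b − a·b on (0.5476, 0.9610) = 0.9824
  ((x2 ∧ x2) ∧ x3) ∧ ((x2 ∧ x2) ∨ (x2 ∨ x1)) = a·b on (0.2300, 0.9824) = 0.2259
  → value = 0.2259
Under Gödel:
  x2 ∧ x2 = min(a, b) on (0.74, 0.74) = 0.74
  (x2 ∧ x2) ∧ x3 = min(a, b) on (0.74, 0.42) = 0.42
  x2 ∧ x2 = min(a, b) on (0.74, 0.74) = 0.74
  x2 ∨ x1 = max(a, b) on (0.74, 0.85) = 0.85
  (x2 ∧ x2) ∨ (x2 ∨ x1) = max(a, b) on (0.74, 0.85) = 0.85
  ((x2 ∧ x2) ∧ x3) ∧ ((x2 ∧ x2) ∨ (x2 ∨ x1)) = min(a, b) on (0.42, 0.85) = 0.42
  → value = 0.4200
|0.2259 − 0.4200| = 0.194

0.194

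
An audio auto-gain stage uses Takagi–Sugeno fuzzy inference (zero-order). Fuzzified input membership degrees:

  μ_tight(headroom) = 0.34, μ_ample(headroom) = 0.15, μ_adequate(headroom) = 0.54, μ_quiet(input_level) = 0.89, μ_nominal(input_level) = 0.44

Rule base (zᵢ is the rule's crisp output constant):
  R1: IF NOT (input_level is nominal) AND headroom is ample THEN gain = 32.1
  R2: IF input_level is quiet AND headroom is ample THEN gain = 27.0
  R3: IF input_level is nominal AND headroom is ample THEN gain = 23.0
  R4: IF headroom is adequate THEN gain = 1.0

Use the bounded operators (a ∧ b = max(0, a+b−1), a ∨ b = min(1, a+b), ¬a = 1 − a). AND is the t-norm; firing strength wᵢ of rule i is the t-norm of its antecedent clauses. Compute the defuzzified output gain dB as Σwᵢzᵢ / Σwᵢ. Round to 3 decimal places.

2.793

R1 (z=32.1): ¬nominal=1−0.44=0.56, ample=0.15; AND[max(0, a+b−1)] → w = 0.00
R2 (z=27.0): quiet=0.89, ample=0.15; AND[max(0, a+b−1)] → w = 0.04
R3 (z=23.0): nominal=0.44, ample=0.15; AND[max(0, a+b−1)] → w = 0.00
R4 (z=1.0): adequate=0.54 → w = 0.54
Weighted average = (0.00·32.1 + 0.04·27.0 + 0.00·23.0 + 0.54·1.0) / (0.00 + 0.04 + 0.00 + 0.54)
  = 1.6200 / 0.5800 = 2.793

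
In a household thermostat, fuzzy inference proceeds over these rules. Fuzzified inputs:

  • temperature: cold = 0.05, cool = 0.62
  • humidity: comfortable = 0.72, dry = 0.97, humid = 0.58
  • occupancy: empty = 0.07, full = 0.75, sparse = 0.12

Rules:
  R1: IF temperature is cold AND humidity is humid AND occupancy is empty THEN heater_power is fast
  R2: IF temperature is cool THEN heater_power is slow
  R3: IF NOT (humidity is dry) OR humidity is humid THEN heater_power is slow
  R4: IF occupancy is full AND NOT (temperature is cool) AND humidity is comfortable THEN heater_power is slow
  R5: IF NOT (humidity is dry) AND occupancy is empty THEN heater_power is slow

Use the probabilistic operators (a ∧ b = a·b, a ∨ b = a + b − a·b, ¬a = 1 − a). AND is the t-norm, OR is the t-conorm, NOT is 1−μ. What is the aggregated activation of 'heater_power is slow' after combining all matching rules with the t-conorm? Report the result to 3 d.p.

R1: cold=0.05, humid=0.58, empty=0.07; AND[a·b] → w = 0.0020
R2: cool=0.62 → w = 0.6200
R3: ¬dry=1−0.97=0.03, humid=0.58; OR[a + b − a·b] → w = 0.5926
R4: full=0.75, ¬cool=1−0.62=0.38, comfortable=0.72; AND[a·b] → w = 0.2052
R5: ¬dry=1−0.97=0.03, empty=0.07; AND[a·b] → w = 0.0021
Rules with consequent 'slow': {R2, R3, R4, R5} → strengths 0.6200, 0.5926, 0.2052, 0.0021
Aggregate via t-conorm [a + b − a·b]: 0.8772

0.877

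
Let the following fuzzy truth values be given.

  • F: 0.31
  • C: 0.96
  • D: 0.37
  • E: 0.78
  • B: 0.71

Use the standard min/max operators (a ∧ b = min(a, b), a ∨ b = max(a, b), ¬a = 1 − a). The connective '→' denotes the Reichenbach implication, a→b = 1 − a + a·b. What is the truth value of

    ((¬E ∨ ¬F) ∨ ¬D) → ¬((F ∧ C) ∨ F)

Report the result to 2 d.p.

0.79

¬E = 1 − 0.78 = 0.22
¬F = 1 − 0.31 = 0.69
¬E ∨ ¬F = max(a, b) on (0.22, 0.69) = 0.69
¬D = 1 − 0.37 = 0.63
(¬E ∨ ¬F) ∨ ¬D = max(a, b) on (0.69, 0.63) = 0.69
F ∧ C = min(a, b) on (0.31, 0.96) = 0.31
(F ∧ C) ∨ F = max(a, b) on (0.31, 0.31) = 0.31
¬((F ∧ C) ∨ F) = 1 − 0.31 = 0.69
((¬E ∨ ¬F) ∨ ¬D) → ¬((F ∧ C) ∨ F)  [Reichenbach: 1 − a + a·b] with a=0.69, b=0.69 → 0.79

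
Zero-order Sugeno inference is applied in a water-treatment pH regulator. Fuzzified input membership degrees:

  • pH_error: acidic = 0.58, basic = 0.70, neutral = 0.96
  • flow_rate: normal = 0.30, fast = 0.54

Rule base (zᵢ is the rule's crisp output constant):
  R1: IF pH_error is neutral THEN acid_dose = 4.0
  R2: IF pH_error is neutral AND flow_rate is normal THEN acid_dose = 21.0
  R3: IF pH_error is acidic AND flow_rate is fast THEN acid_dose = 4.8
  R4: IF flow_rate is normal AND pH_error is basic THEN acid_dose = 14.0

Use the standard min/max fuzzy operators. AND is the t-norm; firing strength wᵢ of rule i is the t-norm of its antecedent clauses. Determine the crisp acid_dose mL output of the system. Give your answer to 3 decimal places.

8.063

R1 (z=4.0): neutral=0.96 → w = 0.96
R2 (z=21.0): neutral=0.96, normal=0.30; AND[min(a, b)] → w = 0.30
R3 (z=4.8): acidic=0.58, fast=0.54; AND[min(a, b)] → w = 0.54
R4 (z=14.0): normal=0.30, basic=0.70; AND[min(a, b)] → w = 0.30
Weighted average = (0.96·4.0 + 0.30·21.0 + 0.54·4.8 + 0.30·14.0) / (0.96 + 0.30 + 0.54 + 0.30)
  = 16.9320 / 2.1000 = 8.063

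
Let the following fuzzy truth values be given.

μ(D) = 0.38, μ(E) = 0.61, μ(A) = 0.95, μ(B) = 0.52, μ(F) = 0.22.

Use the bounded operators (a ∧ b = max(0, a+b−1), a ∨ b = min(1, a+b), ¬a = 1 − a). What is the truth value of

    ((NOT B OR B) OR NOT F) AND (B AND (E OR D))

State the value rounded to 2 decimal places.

NOT B = 1 − 0.52 = 0.48
NOT B OR B = min(1, a+b) on (0.48, 0.52) = 1.00
NOT F = 1 − 0.22 = 0.78
(NOT B OR B) OR NOT F = min(1, a+b) on (1.00, 0.78) = 1.00
E OR D = min(1, a+b) on (0.61, 0.38) = 0.99
B AND (E OR D) = max(0, a+b−1) on (0.52, 0.99) = 0.51
((NOT B OR B) OR NOT F) AND (B AND (E OR D)) = max(0, a+b−1) on (1.00, 0.51) = 0.51

0.51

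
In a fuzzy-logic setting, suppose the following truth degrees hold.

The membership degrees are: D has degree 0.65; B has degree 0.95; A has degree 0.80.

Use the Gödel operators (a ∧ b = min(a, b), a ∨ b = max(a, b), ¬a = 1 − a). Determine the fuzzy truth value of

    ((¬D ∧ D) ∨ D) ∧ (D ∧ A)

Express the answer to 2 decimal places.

0.65

¬D = 1 − 0.65 = 0.35
¬D ∧ D = min(a, b) on (0.35, 0.65) = 0.35
(¬D ∧ D) ∨ D = max(a, b) on (0.35, 0.65) = 0.65
D ∧ A = min(a, b) on (0.65, 0.80) = 0.65
((¬D ∧ D) ∨ D) ∧ (D ∧ A) = min(a, b) on (0.65, 0.65) = 0.65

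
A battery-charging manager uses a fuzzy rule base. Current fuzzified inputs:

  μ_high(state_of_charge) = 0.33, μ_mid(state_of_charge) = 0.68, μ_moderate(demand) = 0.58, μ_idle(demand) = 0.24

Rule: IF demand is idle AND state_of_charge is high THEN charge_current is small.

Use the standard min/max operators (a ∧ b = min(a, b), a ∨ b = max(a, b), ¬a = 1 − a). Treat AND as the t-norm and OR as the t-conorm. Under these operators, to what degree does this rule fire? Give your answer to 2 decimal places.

0.24

firing strength: idle=0.24, high=0.33; AND[min(a, b)] → w = 0.24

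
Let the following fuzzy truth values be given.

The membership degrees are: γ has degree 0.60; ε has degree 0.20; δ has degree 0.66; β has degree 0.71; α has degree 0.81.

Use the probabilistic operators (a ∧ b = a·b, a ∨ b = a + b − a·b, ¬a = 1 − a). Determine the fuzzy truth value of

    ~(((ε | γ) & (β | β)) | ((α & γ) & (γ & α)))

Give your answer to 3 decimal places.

ε | γ = a + b − a·b on (0.2000, 0.6000) = 0.6800
β | β = a + b − a·b on (0.7100, 0.7100) = 0.9159
(ε | γ) & (β | β) = a·b on (0.6800, 0.9159) = 0.6228
α & γ = a·b on (0.8100, 0.6000) = 0.4860
γ & α = a·b on (0.6000, 0.8100) = 0.4860
(α & γ) & (γ & α) = a·b on (0.4860, 0.4860) = 0.2362
((ε | γ) & (β | β)) | ((α & γ) & (γ & α)) = a + b − a·b on (0.6228, 0.2362) = 0.7119
~(((ε | γ) & (β | β)) | ((α & γ) & (γ & α))) = 1 − 0.7119 = 0.2881

0.288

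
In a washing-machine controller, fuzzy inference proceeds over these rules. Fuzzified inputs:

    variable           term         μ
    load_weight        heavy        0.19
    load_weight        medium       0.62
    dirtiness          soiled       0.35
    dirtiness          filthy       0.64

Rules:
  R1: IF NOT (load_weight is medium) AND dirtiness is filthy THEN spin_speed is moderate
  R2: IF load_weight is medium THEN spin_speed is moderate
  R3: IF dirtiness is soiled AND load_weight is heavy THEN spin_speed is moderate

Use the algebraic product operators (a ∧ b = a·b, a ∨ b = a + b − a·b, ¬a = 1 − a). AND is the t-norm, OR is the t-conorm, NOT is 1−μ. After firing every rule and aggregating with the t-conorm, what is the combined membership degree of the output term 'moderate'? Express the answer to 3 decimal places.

R1: ¬medium=1−0.62=0.38, filthy=0.64; AND[a·b] → w = 0.2432
R2: medium=0.62 → w = 0.6200
R3: soiled=0.35, heavy=0.19; AND[a·b] → w = 0.0665
Rules with consequent 'moderate': {R1, R2, R3} → strengths 0.2432, 0.6200, 0.0665
Aggregate via t-conorm [a + b − a·b]: 0.7315

0.732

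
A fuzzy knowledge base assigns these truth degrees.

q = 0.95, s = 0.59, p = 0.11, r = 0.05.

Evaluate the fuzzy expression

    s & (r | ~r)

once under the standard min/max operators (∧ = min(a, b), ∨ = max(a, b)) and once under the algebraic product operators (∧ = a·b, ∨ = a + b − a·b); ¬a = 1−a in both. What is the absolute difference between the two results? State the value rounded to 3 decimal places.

0.028

Under standard min/max:
  ~r = 1 − 0.05 = 0.95
  r | ~r = max(a, b) on (0.05, 0.95) = 0.95
  s & (r | ~r) = min(a, b) on (0.59, 0.95) = 0.59
  → value = 0.5900
Under algebraic product:
  ~r = 1 − 0.0500 = 0.9500
  r | ~r = a + b − a·b on (0.0500, 0.9500) = 0.9525
  s & (r | ~r) = a·b on (0.5900, 0.9525) = 0.5620
  → value = 0.5620
|0.5900 − 0.5620| = 0.028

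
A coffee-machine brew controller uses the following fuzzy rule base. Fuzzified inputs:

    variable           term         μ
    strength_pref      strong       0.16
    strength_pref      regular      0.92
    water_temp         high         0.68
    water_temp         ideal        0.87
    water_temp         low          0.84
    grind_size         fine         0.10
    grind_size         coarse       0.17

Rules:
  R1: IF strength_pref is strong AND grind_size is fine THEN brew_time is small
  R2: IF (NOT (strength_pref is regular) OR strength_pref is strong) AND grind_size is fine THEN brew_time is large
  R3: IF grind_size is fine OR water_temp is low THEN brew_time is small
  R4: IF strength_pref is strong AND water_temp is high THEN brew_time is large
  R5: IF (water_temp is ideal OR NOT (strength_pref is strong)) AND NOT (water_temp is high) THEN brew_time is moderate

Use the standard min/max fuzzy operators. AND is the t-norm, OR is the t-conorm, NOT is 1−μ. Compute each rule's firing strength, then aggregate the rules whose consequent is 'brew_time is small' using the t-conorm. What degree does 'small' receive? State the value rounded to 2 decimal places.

R1: strong=0.16, fine=0.10; AND[min(a, b)] → w = 0.10
R2: (¬regular=1−0.92=0.08 OR strong=0.16) = 0.16; AND[min(a, b)] with fine=0.10 → w = 0.10
R3: fine=0.10, low=0.84; OR[max(a, b)] → w = 0.84
R4: strong=0.16, high=0.68; AND[min(a, b)] → w = 0.16
R5: (ideal=0.87 OR ¬strong=1−0.16=0.84) = 0.87; AND[min(a, b)] with ¬high=1−0.68=0.32 → w = 0.32
Rules with consequent 'small': {R1, R3} → strengths 0.10, 0.84
Aggregate via t-conorm [max(a, b)]: 0.84

0.84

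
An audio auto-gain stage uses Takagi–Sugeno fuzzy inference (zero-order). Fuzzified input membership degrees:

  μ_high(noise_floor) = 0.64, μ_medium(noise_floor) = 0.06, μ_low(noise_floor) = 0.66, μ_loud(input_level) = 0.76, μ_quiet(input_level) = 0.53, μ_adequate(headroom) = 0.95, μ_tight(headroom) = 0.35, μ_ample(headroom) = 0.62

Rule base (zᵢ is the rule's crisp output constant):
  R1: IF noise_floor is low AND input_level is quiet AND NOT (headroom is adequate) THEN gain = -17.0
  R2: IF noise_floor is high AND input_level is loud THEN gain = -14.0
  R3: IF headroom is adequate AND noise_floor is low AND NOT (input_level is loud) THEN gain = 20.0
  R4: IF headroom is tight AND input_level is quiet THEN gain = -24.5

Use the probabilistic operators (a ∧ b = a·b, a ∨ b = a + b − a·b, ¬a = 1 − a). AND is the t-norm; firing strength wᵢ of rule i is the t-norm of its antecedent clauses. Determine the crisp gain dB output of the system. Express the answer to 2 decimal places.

R1 (z=-17.0): low=0.66, quiet=0.53, ¬adequate=1−0.95=0.05; AND[a·b] → w = 0.0175
R2 (z=-14.0): high=0.64, loud=0.76; AND[a·b] → w = 0.4864
R3 (z=20.0): adequate=0.95, low=0.66, ¬loud=1−0.76=0.24; AND[a·b] → w = 0.1505
R4 (z=-24.5): tight=0.35, quiet=0.53; AND[a·b] → w = 0.1855
Weighted average = (0.0175·-17.0 + 0.4864·-14.0 + 0.1505·20.0 + 0.1855·-24.5) / (0.0175 + 0.4864 + 0.1505 + 0.1855)
  = -8.6421 / 0.8399 = -10.29

-10.29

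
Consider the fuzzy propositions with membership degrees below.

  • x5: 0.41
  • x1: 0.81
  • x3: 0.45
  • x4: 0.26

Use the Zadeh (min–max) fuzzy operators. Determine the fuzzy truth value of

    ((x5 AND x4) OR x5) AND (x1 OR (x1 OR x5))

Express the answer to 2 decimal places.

x5 AND x4 = min(a, b) on (0.41, 0.26) = 0.26
(x5 AND x4) OR x5 = max(a, b) on (0.26, 0.41) = 0.41
x1 OR x5 = max(a, b) on (0.81, 0.41) = 0.81
x1 OR (x1 OR x5) = max(a, b) on (0.81, 0.81) = 0.81
((x5 AND x4) OR x5) AND (x1 OR (x1 OR x5)) = min(a, b) on (0.41, 0.81) = 0.41

0.41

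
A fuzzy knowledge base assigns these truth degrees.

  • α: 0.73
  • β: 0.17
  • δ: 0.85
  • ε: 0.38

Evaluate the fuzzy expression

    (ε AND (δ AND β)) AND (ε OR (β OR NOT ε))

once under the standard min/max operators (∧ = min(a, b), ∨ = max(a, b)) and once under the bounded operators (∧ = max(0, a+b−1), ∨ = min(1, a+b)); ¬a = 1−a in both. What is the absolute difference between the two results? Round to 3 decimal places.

Under standard min/max:
  δ AND β = min(a, b) on (0.85, 0.17) = 0.17
  ε AND (δ AND β) = min(a, b) on (0.38, 0.17) = 0.17
  NOT ε = 1 − 0.38 = 0.62
  β OR NOT ε = max(a, b) on (0.17, 0.62) = 0.62
  ε OR (β OR NOT ε) = max(a, b) on (0.38, 0.62) = 0.62
  (ε AND (δ AND β)) AND (ε OR (β OR NOT ε)) = min(a, b) on (0.17, 0.62) = 0.17
  → value = 0.1700
Under bounded:
  δ AND β = max(0, a+b−1) on (0.85, 0.17) = 0.02
  ε AND (δ AND β) = max(0, a+b−1) on (0.38, 0.02) = 0.00
  NOT ε = 1 − 0.38 = 0.62
  β OR NOT ε = min(1, a+b) on (0.17, 0.62) = 0.79
  ε OR (β OR NOT ε) = min(1, a+b) on (0.38, 0.79) = 1.00
  (ε AND (δ AND β)) AND (ε OR (β OR NOT ε)) = max(0, a+b−1) on (0.00, 1.00) = 0.00
  → value = 0.0000
|0.1700 − 0.0000| = 0.170

0.170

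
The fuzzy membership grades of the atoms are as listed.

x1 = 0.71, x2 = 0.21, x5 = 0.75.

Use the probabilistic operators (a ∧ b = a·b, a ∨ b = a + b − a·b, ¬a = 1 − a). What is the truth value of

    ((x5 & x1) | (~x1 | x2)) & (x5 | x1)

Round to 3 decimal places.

x5 & x1 = a·b on (0.7500, 0.7100) = 0.5325
~x1 = 1 − 0.7100 = 0.2900
~x1 | x2 = a + b − a·b on (0.2900, 0.2100) = 0.4391
(x5 & x1) | (~x1 | x2) = a + b − a·b on (0.5325, 0.4391) = 0.7378
x5 | x1 = a + b − a·b on (0.7500, 0.7100) = 0.9275
((x5 & x1) | (~x1 | x2)) & (x5 | x1) = a·b on (0.7378, 0.9275) = 0.6843

0.684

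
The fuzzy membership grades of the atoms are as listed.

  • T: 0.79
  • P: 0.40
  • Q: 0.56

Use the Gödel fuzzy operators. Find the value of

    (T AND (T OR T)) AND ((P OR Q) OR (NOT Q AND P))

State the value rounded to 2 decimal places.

0.56

T OR T = max(a, b) on (0.79, 0.79) = 0.79
T AND (T OR T) = min(a, b) on (0.79, 0.79) = 0.79
P OR Q = max(a, b) on (0.40, 0.56) = 0.56
NOT Q = 1 − 0.56 = 0.44
NOT Q AND P = min(a, b) on (0.44, 0.40) = 0.40
(P OR Q) OR (NOT Q AND P) = max(a, b) on (0.56, 0.40) = 0.56
(T AND (T OR T)) AND ((P OR Q) OR (NOT Q AND P)) = min(a, b) on (0.79, 0.56) = 0.56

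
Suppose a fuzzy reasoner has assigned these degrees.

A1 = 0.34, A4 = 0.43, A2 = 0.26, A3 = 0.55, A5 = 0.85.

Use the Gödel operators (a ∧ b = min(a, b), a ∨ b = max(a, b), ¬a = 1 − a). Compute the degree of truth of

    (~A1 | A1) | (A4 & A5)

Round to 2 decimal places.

0.66

~A1 = 1 − 0.34 = 0.66
~A1 | A1 = max(a, b) on (0.66, 0.34) = 0.66
A4 & A5 = min(a, b) on (0.43, 0.85) = 0.43
(~A1 | A1) | (A4 & A5) = max(a, b) on (0.66, 0.43) = 0.66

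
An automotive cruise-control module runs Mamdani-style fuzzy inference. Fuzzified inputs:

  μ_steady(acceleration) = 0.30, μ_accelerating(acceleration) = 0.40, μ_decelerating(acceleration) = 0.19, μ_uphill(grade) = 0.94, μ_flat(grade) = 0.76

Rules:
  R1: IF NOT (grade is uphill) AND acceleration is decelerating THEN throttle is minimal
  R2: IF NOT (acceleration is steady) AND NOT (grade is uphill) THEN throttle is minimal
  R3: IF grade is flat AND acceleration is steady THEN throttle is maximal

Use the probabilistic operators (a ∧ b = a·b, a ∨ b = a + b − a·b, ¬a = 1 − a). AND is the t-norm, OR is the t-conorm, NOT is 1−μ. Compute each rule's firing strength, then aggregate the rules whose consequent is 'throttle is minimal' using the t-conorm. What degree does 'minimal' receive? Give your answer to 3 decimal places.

0.053

R1: ¬uphill=1−0.94=0.06, decelerating=0.19; AND[a·b] → w = 0.0114
R2: ¬steady=1−0.30=0.70, ¬uphill=1−0.94=0.06; AND[a·b] → w = 0.0420
R3: flat=0.76, steady=0.30; AND[a·b] → w = 0.2280
Rules with consequent 'minimal': {R1, R2} → strengths 0.0114, 0.0420
Aggregate via t-conorm [a + b − a·b]: 0.0529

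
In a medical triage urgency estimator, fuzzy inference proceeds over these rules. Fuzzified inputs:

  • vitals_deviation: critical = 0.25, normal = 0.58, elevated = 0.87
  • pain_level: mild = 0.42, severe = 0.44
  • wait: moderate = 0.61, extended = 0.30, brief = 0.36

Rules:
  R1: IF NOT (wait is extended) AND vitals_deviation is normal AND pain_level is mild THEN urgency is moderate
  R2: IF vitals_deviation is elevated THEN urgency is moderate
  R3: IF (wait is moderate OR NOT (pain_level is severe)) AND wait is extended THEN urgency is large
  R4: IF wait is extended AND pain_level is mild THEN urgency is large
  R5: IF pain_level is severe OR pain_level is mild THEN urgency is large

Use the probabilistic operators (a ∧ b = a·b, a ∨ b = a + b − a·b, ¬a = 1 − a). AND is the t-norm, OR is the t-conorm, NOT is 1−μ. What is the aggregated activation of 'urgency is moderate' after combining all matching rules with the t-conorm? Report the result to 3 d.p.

R1: ¬extended=1−0.30=0.70, normal=0.58, mild=0.42; AND[a·b] → w = 0.1705
R2: elevated=0.87 → w = 0.8700
R3: (moderate=0.61 OR ¬severe=1−0.44=0.56) = 0.8284; AND[a·b] with extended=0.30 → w = 0.2485
R4: extended=0.30, mild=0.42; AND[a·b] → w = 0.1260
R5: severe=0.44, mild=0.42; OR[a + b − a·b] → w = 0.6752
Rules with consequent 'moderate': {R1, R2} → strengths 0.1705, 0.8700
Aggregate via t-conorm [a + b − a·b]: 0.8922

0.892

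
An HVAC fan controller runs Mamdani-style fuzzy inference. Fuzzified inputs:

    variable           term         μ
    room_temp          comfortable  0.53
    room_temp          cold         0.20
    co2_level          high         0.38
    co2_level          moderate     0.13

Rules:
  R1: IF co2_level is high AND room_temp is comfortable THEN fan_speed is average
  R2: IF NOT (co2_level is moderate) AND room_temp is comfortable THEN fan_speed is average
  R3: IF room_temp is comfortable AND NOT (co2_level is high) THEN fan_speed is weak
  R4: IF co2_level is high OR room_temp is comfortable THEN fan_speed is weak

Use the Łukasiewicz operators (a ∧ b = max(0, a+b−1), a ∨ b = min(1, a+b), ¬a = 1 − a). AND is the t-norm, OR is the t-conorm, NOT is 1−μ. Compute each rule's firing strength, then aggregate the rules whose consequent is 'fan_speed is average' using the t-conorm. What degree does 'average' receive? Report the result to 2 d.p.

0.40

R1: high=0.38, comfortable=0.53; AND[max(0, a+b−1)] → w = 0.00
R2: ¬moderate=1−0.13=0.87, comfortable=0.53; AND[max(0, a+b−1)] → w = 0.40
R3: comfortable=0.53, ¬high=1−0.38=0.62; AND[max(0, a+b−1)] → w = 0.15
R4: high=0.38, comfortable=0.53; OR[min(1, a+b)] → w = 0.91
Rules with consequent 'average': {R1, R2} → strengths 0.00, 0.40
Aggregate via t-conorm [min(1, a+b)]: 0.40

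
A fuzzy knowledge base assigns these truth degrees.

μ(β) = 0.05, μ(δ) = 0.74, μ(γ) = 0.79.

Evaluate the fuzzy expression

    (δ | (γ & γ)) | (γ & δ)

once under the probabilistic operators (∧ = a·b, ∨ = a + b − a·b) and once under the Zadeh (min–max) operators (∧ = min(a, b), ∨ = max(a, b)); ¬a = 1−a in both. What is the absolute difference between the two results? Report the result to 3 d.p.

0.169

Under probabilistic:
  γ & γ = a·b on (0.7900, 0.7900) = 0.6241
  δ | (γ & γ) = a + b − a·b on (0.7400, 0.6241) = 0.9023
  γ & δ = a·b on (0.7900, 0.7400) = 0.5846
  (δ | (γ & γ)) | (γ & δ) = a + b − a·b on (0.9023, 0.5846) = 0.9594
  → value = 0.9594
Under Zadeh (min–max):
  γ & γ = min(a, b) on (0.79, 0.79) = 0.79
  δ | (γ & γ) = max(a, b) on (0.74, 0.79) = 0.79
  γ & δ = min(a, b) on (0.79, 0.74) = 0.74
  (δ | (γ & γ)) | (γ & δ) = max(a, b) on (0.79, 0.74) = 0.79
  → value = 0.7900
|0.9594 − 0.7900| = 0.169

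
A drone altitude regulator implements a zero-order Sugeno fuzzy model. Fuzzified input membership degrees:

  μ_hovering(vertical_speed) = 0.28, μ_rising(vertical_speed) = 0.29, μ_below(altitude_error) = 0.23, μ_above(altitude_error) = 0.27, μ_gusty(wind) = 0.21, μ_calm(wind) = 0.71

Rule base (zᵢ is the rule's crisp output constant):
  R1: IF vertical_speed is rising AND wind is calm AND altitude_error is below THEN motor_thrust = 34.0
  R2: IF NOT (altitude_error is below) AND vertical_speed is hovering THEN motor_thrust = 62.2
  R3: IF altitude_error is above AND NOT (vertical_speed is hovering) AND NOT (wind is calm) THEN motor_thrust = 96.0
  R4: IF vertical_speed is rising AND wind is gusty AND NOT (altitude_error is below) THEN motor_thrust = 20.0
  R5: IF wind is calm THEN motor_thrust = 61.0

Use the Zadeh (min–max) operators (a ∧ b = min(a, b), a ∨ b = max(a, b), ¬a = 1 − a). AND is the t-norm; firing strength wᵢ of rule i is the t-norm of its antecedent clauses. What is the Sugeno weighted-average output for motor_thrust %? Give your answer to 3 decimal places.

R1 (z=34.0): rising=0.29, calm=0.71, below=0.23; AND[min(a, b)] → w = 0.23
R2 (z=62.2): ¬below=1−0.23=0.77, hovering=0.28; AND[min(a, b)] → w = 0.28
R3 (z=96.0): above=0.27, ¬hovering=1−0.28=0.72, ¬calm=1−0.71=0.29; AND[min(a, b)] → w = 0.27
R4 (z=20.0): rising=0.29, gusty=0.21, ¬below=1−0.23=0.77; AND[min(a, b)] → w = 0.21
R5 (z=61.0): calm=0.71 → w = 0.71
Weighted average = (0.23·34.0 + 0.28·62.2 + 0.27·96.0 + 0.21·20.0 + 0.71·61.0) / (0.23 + 0.28 + 0.27 + 0.21 + 0.71)
  = 98.6660 / 1.7000 = 58.039

58.039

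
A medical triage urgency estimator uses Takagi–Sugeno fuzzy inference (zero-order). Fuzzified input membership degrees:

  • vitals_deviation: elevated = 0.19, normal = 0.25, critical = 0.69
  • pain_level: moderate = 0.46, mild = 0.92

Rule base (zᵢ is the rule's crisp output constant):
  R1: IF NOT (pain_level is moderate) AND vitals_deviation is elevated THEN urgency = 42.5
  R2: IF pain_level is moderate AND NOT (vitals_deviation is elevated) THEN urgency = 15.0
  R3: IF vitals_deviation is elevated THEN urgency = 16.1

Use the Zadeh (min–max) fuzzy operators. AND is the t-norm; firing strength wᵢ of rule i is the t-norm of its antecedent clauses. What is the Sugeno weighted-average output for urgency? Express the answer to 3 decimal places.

21.469

R1 (z=42.5): ¬moderate=1−0.46=0.54, elevated=0.19; AND[min(a, b)] → w = 0.19
R2 (z=15.0): moderate=0.46, ¬elevated=1−0.19=0.81; AND[min(a, b)] → w = 0.46
R3 (z=16.1): elevated=0.19 → w = 0.19
Weighted average = (0.19·42.5 + 0.46·15.0 + 0.19·16.1) / (0.19 + 0.46 + 0.19)
  = 18.0340 / 0.8400 = 21.469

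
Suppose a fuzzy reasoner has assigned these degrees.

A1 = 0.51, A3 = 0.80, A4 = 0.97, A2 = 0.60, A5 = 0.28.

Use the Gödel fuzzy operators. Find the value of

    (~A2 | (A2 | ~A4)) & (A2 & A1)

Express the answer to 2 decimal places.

~A2 = 1 − 0.60 = 0.40
~A4 = 1 − 0.97 = 0.03
A2 | ~A4 = max(a, b) on (0.60, 0.03) = 0.60
~A2 | (A2 | ~A4) = max(a, b) on (0.40, 0.60) = 0.60
A2 & A1 = min(a, b) on (0.60, 0.51) = 0.51
(~A2 | (A2 | ~A4)) & (A2 & A1) = min(a, b) on (0.60, 0.51) = 0.51

0.51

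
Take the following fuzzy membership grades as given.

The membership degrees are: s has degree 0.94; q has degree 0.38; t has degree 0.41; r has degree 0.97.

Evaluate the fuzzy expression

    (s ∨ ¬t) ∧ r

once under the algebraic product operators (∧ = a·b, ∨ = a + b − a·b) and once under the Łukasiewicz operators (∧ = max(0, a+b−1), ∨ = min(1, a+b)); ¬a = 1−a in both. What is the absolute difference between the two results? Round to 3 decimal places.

0.024

Under algebraic product:
  ¬t = 1 − 0.4100 = 0.5900
  s ∨ ¬t = a + b − a·b on (0.9400, 0.5900) = 0.9754
  (s ∨ ¬t) ∧ r = a·b on (0.9754, 0.9700) = 0.9461
  → value = 0.9461
Under Łukasiewicz:
  ¬t = 1 − 0.41 = 0.59
  s ∨ ¬t = min(1, a+b) on (0.94, 0.59) = 1.00
  (s ∨ ¬t) ∧ r = max(0, a+b−1) on (1.00, 0.97) = 0.97
  → value = 0.9700
|0.9461 − 0.9700| = 0.024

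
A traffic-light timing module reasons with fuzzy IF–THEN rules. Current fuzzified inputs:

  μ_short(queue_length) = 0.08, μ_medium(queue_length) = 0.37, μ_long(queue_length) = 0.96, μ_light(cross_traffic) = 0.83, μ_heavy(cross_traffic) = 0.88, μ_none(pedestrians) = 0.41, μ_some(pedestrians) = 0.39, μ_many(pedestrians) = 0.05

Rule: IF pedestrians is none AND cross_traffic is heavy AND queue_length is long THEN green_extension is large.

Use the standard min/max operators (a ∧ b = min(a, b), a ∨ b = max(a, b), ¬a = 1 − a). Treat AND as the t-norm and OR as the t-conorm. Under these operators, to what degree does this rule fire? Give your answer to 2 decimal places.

0.41

firing strength: none=0.41, heavy=0.88, long=0.96; AND[min(a, b)] → w = 0.41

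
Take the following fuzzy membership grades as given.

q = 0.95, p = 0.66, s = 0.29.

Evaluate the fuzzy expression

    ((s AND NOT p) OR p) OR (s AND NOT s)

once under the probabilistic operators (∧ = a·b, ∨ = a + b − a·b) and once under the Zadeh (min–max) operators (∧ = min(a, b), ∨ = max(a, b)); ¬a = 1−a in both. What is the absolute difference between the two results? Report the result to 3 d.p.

Under probabilistic:
  NOT p = 1 − 0.6600 = 0.3400
  s AND NOT p = a·b on (0.2900, 0.3400) = 0.0986
  (s AND NOT p) OR p = a + b − a·b on (0.0986, 0.6600) = 0.6935
  NOT s = 1 − 0.2900 = 0.7100
  s AND NOT s = a·b on (0.2900, 0.7100) = 0.2059
  ((s AND NOT p) OR p) OR (s AND NOT s) = a + b − a·b on (0.6935, 0.2059) = 0.7566
  → value = 0.7566
Under Zadeh (min–max):
  NOT p = 1 − 0.66 = 0.34
  s AND NOT p = min(a, b) on (0.29, 0.34) = 0.29
  (s AND NOT p) OR p = max(a, b) on (0.29, 0.66) = 0.66
  NOT s = 1 − 0.29 = 0.71
  s AND NOT s = min(a, b) on (0.29, 0.71) = 0.29
  ((s AND NOT p) OR p) OR (s AND NOT s) = max(a, b) on (0.66, 0.29) = 0.66
  → value = 0.6600
|0.7566 − 0.6600| = 0.097

0.097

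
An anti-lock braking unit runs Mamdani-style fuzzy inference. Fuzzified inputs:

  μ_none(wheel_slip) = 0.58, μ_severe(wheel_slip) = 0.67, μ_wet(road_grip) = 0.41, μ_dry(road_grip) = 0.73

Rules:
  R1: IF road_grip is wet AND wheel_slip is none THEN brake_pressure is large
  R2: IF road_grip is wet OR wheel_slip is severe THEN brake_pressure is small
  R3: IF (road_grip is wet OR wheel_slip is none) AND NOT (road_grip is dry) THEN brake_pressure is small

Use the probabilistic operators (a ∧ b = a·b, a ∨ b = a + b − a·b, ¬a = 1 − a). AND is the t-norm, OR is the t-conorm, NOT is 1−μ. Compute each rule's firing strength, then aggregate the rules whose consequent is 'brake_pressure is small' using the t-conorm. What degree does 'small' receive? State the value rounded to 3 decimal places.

R1: wet=0.41, none=0.58; AND[a·b] → w = 0.2378
R2: wet=0.41, severe=0.67; OR[a + b − a·b] → w = 0.8053
R3: (wet=0.41 OR none=0.58) = 0.7522; AND[a·b] with ¬dry=1−0.73=0.27 → w = 0.2031
Rules with consequent 'small': {R2, R3} → strengths 0.8053, 0.2031
Aggregate via t-conorm [a + b − a·b]: 0.8448

0.845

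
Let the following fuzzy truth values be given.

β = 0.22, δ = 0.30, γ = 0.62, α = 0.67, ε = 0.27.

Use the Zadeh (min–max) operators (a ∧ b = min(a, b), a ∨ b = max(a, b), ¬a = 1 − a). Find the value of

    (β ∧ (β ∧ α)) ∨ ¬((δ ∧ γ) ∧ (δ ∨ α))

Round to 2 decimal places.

0.70

β ∧ α = min(a, b) on (0.22, 0.67) = 0.22
β ∧ (β ∧ α) = min(a, b) on (0.22, 0.22) = 0.22
δ ∧ γ = min(a, b) on (0.30, 0.62) = 0.30
δ ∨ α = max(a, b) on (0.30, 0.67) = 0.67
(δ ∧ γ) ∧ (δ ∨ α) = min(a, b) on (0.30, 0.67) = 0.30
¬((δ ∧ γ) ∧ (δ ∨ α)) = 1 − 0.30 = 0.70
(β ∧ (β ∧ α)) ∨ ¬((δ ∧ γ) ∧ (δ ∨ α)) = max(a, b) on (0.22, 0.70) = 0.70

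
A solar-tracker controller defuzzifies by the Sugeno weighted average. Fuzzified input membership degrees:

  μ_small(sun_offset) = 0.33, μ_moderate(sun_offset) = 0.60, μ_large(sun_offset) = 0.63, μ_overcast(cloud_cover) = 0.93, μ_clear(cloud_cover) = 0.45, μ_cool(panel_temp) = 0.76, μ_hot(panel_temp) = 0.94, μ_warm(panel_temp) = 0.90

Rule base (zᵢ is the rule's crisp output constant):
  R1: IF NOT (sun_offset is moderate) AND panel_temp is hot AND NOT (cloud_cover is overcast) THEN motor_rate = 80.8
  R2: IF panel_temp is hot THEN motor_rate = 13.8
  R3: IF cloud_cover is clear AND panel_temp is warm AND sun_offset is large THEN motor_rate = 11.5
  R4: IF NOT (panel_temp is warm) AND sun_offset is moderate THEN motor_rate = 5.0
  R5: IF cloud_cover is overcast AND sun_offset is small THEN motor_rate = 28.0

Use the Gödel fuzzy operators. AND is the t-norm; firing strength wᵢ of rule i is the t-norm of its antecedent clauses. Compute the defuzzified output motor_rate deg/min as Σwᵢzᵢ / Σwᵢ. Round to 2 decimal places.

17.75

R1 (z=80.8): ¬moderate=1−0.60=0.40, hot=0.94, ¬overcast=1−0.93=0.07; AND[min(a, b)] → w = 0.07
R2 (z=13.8): hot=0.94 → w = 0.94
R3 (z=11.5): clear=0.45, warm=0.90, large=0.63; AND[min(a, b)] → w = 0.45
R4 (z=5.0): ¬warm=1−0.90=0.10, moderate=0.60; AND[min(a, b)] → w = 0.10
R5 (z=28.0): overcast=0.93, small=0.33; AND[min(a, b)] → w = 0.33
Weighted average = (0.07·80.8 + 0.94·13.8 + 0.45·11.5 + 0.10·5.0 + 0.33·28.0) / (0.07 + 0.94 + 0.45 + 0.10 + 0.33)
  = 33.5430 / 1.8900 = 17.75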